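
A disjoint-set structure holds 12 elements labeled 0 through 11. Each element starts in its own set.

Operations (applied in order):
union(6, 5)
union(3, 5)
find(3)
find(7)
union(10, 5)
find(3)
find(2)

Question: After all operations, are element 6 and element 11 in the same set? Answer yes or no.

Answer: no

Derivation:
Step 1: union(6, 5) -> merged; set of 6 now {5, 6}
Step 2: union(3, 5) -> merged; set of 3 now {3, 5, 6}
Step 3: find(3) -> no change; set of 3 is {3, 5, 6}
Step 4: find(7) -> no change; set of 7 is {7}
Step 5: union(10, 5) -> merged; set of 10 now {3, 5, 6, 10}
Step 6: find(3) -> no change; set of 3 is {3, 5, 6, 10}
Step 7: find(2) -> no change; set of 2 is {2}
Set of 6: {3, 5, 6, 10}; 11 is not a member.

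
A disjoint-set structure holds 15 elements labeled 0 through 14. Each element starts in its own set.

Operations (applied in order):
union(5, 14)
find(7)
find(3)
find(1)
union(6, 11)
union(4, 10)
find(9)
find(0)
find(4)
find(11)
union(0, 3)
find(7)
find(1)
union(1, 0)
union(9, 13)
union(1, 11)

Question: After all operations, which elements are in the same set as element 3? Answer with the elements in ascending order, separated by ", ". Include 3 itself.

Step 1: union(5, 14) -> merged; set of 5 now {5, 14}
Step 2: find(7) -> no change; set of 7 is {7}
Step 3: find(3) -> no change; set of 3 is {3}
Step 4: find(1) -> no change; set of 1 is {1}
Step 5: union(6, 11) -> merged; set of 6 now {6, 11}
Step 6: union(4, 10) -> merged; set of 4 now {4, 10}
Step 7: find(9) -> no change; set of 9 is {9}
Step 8: find(0) -> no change; set of 0 is {0}
Step 9: find(4) -> no change; set of 4 is {4, 10}
Step 10: find(11) -> no change; set of 11 is {6, 11}
Step 11: union(0, 3) -> merged; set of 0 now {0, 3}
Step 12: find(7) -> no change; set of 7 is {7}
Step 13: find(1) -> no change; set of 1 is {1}
Step 14: union(1, 0) -> merged; set of 1 now {0, 1, 3}
Step 15: union(9, 13) -> merged; set of 9 now {9, 13}
Step 16: union(1, 11) -> merged; set of 1 now {0, 1, 3, 6, 11}
Component of 3: {0, 1, 3, 6, 11}

Answer: 0, 1, 3, 6, 11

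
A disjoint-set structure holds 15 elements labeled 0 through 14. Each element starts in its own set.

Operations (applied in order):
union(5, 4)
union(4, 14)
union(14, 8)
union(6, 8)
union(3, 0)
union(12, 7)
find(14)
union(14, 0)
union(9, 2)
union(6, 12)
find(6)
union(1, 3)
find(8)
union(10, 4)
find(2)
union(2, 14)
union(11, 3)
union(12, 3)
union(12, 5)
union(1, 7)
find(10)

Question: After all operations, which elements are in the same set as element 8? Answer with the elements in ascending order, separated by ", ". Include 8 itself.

Step 1: union(5, 4) -> merged; set of 5 now {4, 5}
Step 2: union(4, 14) -> merged; set of 4 now {4, 5, 14}
Step 3: union(14, 8) -> merged; set of 14 now {4, 5, 8, 14}
Step 4: union(6, 8) -> merged; set of 6 now {4, 5, 6, 8, 14}
Step 5: union(3, 0) -> merged; set of 3 now {0, 3}
Step 6: union(12, 7) -> merged; set of 12 now {7, 12}
Step 7: find(14) -> no change; set of 14 is {4, 5, 6, 8, 14}
Step 8: union(14, 0) -> merged; set of 14 now {0, 3, 4, 5, 6, 8, 14}
Step 9: union(9, 2) -> merged; set of 9 now {2, 9}
Step 10: union(6, 12) -> merged; set of 6 now {0, 3, 4, 5, 6, 7, 8, 12, 14}
Step 11: find(6) -> no change; set of 6 is {0, 3, 4, 5, 6, 7, 8, 12, 14}
Step 12: union(1, 3) -> merged; set of 1 now {0, 1, 3, 4, 5, 6, 7, 8, 12, 14}
Step 13: find(8) -> no change; set of 8 is {0, 1, 3, 4, 5, 6, 7, 8, 12, 14}
Step 14: union(10, 4) -> merged; set of 10 now {0, 1, 3, 4, 5, 6, 7, 8, 10, 12, 14}
Step 15: find(2) -> no change; set of 2 is {2, 9}
Step 16: union(2, 14) -> merged; set of 2 now {0, 1, 2, 3, 4, 5, 6, 7, 8, 9, 10, 12, 14}
Step 17: union(11, 3) -> merged; set of 11 now {0, 1, 2, 3, 4, 5, 6, 7, 8, 9, 10, 11, 12, 14}
Step 18: union(12, 3) -> already same set; set of 12 now {0, 1, 2, 3, 4, 5, 6, 7, 8, 9, 10, 11, 12, 14}
Step 19: union(12, 5) -> already same set; set of 12 now {0, 1, 2, 3, 4, 5, 6, 7, 8, 9, 10, 11, 12, 14}
Step 20: union(1, 7) -> already same set; set of 1 now {0, 1, 2, 3, 4, 5, 6, 7, 8, 9, 10, 11, 12, 14}
Step 21: find(10) -> no change; set of 10 is {0, 1, 2, 3, 4, 5, 6, 7, 8, 9, 10, 11, 12, 14}
Component of 8: {0, 1, 2, 3, 4, 5, 6, 7, 8, 9, 10, 11, 12, 14}

Answer: 0, 1, 2, 3, 4, 5, 6, 7, 8, 9, 10, 11, 12, 14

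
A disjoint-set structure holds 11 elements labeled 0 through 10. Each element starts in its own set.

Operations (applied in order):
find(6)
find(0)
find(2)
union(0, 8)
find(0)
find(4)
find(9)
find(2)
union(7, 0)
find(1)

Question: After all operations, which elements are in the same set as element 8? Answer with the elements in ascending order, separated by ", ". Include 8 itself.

Step 1: find(6) -> no change; set of 6 is {6}
Step 2: find(0) -> no change; set of 0 is {0}
Step 3: find(2) -> no change; set of 2 is {2}
Step 4: union(0, 8) -> merged; set of 0 now {0, 8}
Step 5: find(0) -> no change; set of 0 is {0, 8}
Step 6: find(4) -> no change; set of 4 is {4}
Step 7: find(9) -> no change; set of 9 is {9}
Step 8: find(2) -> no change; set of 2 is {2}
Step 9: union(7, 0) -> merged; set of 7 now {0, 7, 8}
Step 10: find(1) -> no change; set of 1 is {1}
Component of 8: {0, 7, 8}

Answer: 0, 7, 8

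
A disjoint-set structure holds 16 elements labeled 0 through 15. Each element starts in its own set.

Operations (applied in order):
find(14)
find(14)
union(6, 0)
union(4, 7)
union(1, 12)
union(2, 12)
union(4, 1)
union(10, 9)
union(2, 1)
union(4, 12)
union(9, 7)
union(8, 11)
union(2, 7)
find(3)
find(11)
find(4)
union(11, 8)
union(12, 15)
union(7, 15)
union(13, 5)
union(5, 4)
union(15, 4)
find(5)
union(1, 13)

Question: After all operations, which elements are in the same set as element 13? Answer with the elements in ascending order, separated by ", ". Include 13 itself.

Answer: 1, 2, 4, 5, 7, 9, 10, 12, 13, 15

Derivation:
Step 1: find(14) -> no change; set of 14 is {14}
Step 2: find(14) -> no change; set of 14 is {14}
Step 3: union(6, 0) -> merged; set of 6 now {0, 6}
Step 4: union(4, 7) -> merged; set of 4 now {4, 7}
Step 5: union(1, 12) -> merged; set of 1 now {1, 12}
Step 6: union(2, 12) -> merged; set of 2 now {1, 2, 12}
Step 7: union(4, 1) -> merged; set of 4 now {1, 2, 4, 7, 12}
Step 8: union(10, 9) -> merged; set of 10 now {9, 10}
Step 9: union(2, 1) -> already same set; set of 2 now {1, 2, 4, 7, 12}
Step 10: union(4, 12) -> already same set; set of 4 now {1, 2, 4, 7, 12}
Step 11: union(9, 7) -> merged; set of 9 now {1, 2, 4, 7, 9, 10, 12}
Step 12: union(8, 11) -> merged; set of 8 now {8, 11}
Step 13: union(2, 7) -> already same set; set of 2 now {1, 2, 4, 7, 9, 10, 12}
Step 14: find(3) -> no change; set of 3 is {3}
Step 15: find(11) -> no change; set of 11 is {8, 11}
Step 16: find(4) -> no change; set of 4 is {1, 2, 4, 7, 9, 10, 12}
Step 17: union(11, 8) -> already same set; set of 11 now {8, 11}
Step 18: union(12, 15) -> merged; set of 12 now {1, 2, 4, 7, 9, 10, 12, 15}
Step 19: union(7, 15) -> already same set; set of 7 now {1, 2, 4, 7, 9, 10, 12, 15}
Step 20: union(13, 5) -> merged; set of 13 now {5, 13}
Step 21: union(5, 4) -> merged; set of 5 now {1, 2, 4, 5, 7, 9, 10, 12, 13, 15}
Step 22: union(15, 4) -> already same set; set of 15 now {1, 2, 4, 5, 7, 9, 10, 12, 13, 15}
Step 23: find(5) -> no change; set of 5 is {1, 2, 4, 5, 7, 9, 10, 12, 13, 15}
Step 24: union(1, 13) -> already same set; set of 1 now {1, 2, 4, 5, 7, 9, 10, 12, 13, 15}
Component of 13: {1, 2, 4, 5, 7, 9, 10, 12, 13, 15}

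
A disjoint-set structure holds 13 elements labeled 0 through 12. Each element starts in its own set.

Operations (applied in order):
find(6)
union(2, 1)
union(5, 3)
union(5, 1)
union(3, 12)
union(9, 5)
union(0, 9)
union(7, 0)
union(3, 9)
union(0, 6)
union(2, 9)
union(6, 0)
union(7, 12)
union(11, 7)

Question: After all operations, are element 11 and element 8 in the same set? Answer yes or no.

Answer: no

Derivation:
Step 1: find(6) -> no change; set of 6 is {6}
Step 2: union(2, 1) -> merged; set of 2 now {1, 2}
Step 3: union(5, 3) -> merged; set of 5 now {3, 5}
Step 4: union(5, 1) -> merged; set of 5 now {1, 2, 3, 5}
Step 5: union(3, 12) -> merged; set of 3 now {1, 2, 3, 5, 12}
Step 6: union(9, 5) -> merged; set of 9 now {1, 2, 3, 5, 9, 12}
Step 7: union(0, 9) -> merged; set of 0 now {0, 1, 2, 3, 5, 9, 12}
Step 8: union(7, 0) -> merged; set of 7 now {0, 1, 2, 3, 5, 7, 9, 12}
Step 9: union(3, 9) -> already same set; set of 3 now {0, 1, 2, 3, 5, 7, 9, 12}
Step 10: union(0, 6) -> merged; set of 0 now {0, 1, 2, 3, 5, 6, 7, 9, 12}
Step 11: union(2, 9) -> already same set; set of 2 now {0, 1, 2, 3, 5, 6, 7, 9, 12}
Step 12: union(6, 0) -> already same set; set of 6 now {0, 1, 2, 3, 5, 6, 7, 9, 12}
Step 13: union(7, 12) -> already same set; set of 7 now {0, 1, 2, 3, 5, 6, 7, 9, 12}
Step 14: union(11, 7) -> merged; set of 11 now {0, 1, 2, 3, 5, 6, 7, 9, 11, 12}
Set of 11: {0, 1, 2, 3, 5, 6, 7, 9, 11, 12}; 8 is not a member.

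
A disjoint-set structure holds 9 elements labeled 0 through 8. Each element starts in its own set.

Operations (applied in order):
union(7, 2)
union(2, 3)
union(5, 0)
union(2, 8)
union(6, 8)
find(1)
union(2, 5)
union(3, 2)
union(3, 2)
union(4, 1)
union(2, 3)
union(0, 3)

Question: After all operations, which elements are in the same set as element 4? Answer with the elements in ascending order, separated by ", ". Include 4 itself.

Step 1: union(7, 2) -> merged; set of 7 now {2, 7}
Step 2: union(2, 3) -> merged; set of 2 now {2, 3, 7}
Step 3: union(5, 0) -> merged; set of 5 now {0, 5}
Step 4: union(2, 8) -> merged; set of 2 now {2, 3, 7, 8}
Step 5: union(6, 8) -> merged; set of 6 now {2, 3, 6, 7, 8}
Step 6: find(1) -> no change; set of 1 is {1}
Step 7: union(2, 5) -> merged; set of 2 now {0, 2, 3, 5, 6, 7, 8}
Step 8: union(3, 2) -> already same set; set of 3 now {0, 2, 3, 5, 6, 7, 8}
Step 9: union(3, 2) -> already same set; set of 3 now {0, 2, 3, 5, 6, 7, 8}
Step 10: union(4, 1) -> merged; set of 4 now {1, 4}
Step 11: union(2, 3) -> already same set; set of 2 now {0, 2, 3, 5, 6, 7, 8}
Step 12: union(0, 3) -> already same set; set of 0 now {0, 2, 3, 5, 6, 7, 8}
Component of 4: {1, 4}

Answer: 1, 4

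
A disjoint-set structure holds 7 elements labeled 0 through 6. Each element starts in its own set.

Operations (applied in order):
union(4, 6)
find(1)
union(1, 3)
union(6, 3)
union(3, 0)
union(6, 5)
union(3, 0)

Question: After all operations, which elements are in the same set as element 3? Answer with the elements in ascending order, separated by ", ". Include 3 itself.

Step 1: union(4, 6) -> merged; set of 4 now {4, 6}
Step 2: find(1) -> no change; set of 1 is {1}
Step 3: union(1, 3) -> merged; set of 1 now {1, 3}
Step 4: union(6, 3) -> merged; set of 6 now {1, 3, 4, 6}
Step 5: union(3, 0) -> merged; set of 3 now {0, 1, 3, 4, 6}
Step 6: union(6, 5) -> merged; set of 6 now {0, 1, 3, 4, 5, 6}
Step 7: union(3, 0) -> already same set; set of 3 now {0, 1, 3, 4, 5, 6}
Component of 3: {0, 1, 3, 4, 5, 6}

Answer: 0, 1, 3, 4, 5, 6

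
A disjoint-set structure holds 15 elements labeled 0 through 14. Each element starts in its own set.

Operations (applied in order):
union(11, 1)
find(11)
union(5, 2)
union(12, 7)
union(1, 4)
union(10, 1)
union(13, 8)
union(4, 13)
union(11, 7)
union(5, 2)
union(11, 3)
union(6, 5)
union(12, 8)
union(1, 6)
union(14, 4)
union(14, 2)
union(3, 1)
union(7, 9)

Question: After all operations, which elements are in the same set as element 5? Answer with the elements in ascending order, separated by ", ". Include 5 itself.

Step 1: union(11, 1) -> merged; set of 11 now {1, 11}
Step 2: find(11) -> no change; set of 11 is {1, 11}
Step 3: union(5, 2) -> merged; set of 5 now {2, 5}
Step 4: union(12, 7) -> merged; set of 12 now {7, 12}
Step 5: union(1, 4) -> merged; set of 1 now {1, 4, 11}
Step 6: union(10, 1) -> merged; set of 10 now {1, 4, 10, 11}
Step 7: union(13, 8) -> merged; set of 13 now {8, 13}
Step 8: union(4, 13) -> merged; set of 4 now {1, 4, 8, 10, 11, 13}
Step 9: union(11, 7) -> merged; set of 11 now {1, 4, 7, 8, 10, 11, 12, 13}
Step 10: union(5, 2) -> already same set; set of 5 now {2, 5}
Step 11: union(11, 3) -> merged; set of 11 now {1, 3, 4, 7, 8, 10, 11, 12, 13}
Step 12: union(6, 5) -> merged; set of 6 now {2, 5, 6}
Step 13: union(12, 8) -> already same set; set of 12 now {1, 3, 4, 7, 8, 10, 11, 12, 13}
Step 14: union(1, 6) -> merged; set of 1 now {1, 2, 3, 4, 5, 6, 7, 8, 10, 11, 12, 13}
Step 15: union(14, 4) -> merged; set of 14 now {1, 2, 3, 4, 5, 6, 7, 8, 10, 11, 12, 13, 14}
Step 16: union(14, 2) -> already same set; set of 14 now {1, 2, 3, 4, 5, 6, 7, 8, 10, 11, 12, 13, 14}
Step 17: union(3, 1) -> already same set; set of 3 now {1, 2, 3, 4, 5, 6, 7, 8, 10, 11, 12, 13, 14}
Step 18: union(7, 9) -> merged; set of 7 now {1, 2, 3, 4, 5, 6, 7, 8, 9, 10, 11, 12, 13, 14}
Component of 5: {1, 2, 3, 4, 5, 6, 7, 8, 9, 10, 11, 12, 13, 14}

Answer: 1, 2, 3, 4, 5, 6, 7, 8, 9, 10, 11, 12, 13, 14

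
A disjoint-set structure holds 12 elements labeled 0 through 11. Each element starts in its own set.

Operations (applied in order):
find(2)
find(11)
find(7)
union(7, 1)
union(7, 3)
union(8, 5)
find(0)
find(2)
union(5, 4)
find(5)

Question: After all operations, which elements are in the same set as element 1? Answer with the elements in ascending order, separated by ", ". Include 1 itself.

Step 1: find(2) -> no change; set of 2 is {2}
Step 2: find(11) -> no change; set of 11 is {11}
Step 3: find(7) -> no change; set of 7 is {7}
Step 4: union(7, 1) -> merged; set of 7 now {1, 7}
Step 5: union(7, 3) -> merged; set of 7 now {1, 3, 7}
Step 6: union(8, 5) -> merged; set of 8 now {5, 8}
Step 7: find(0) -> no change; set of 0 is {0}
Step 8: find(2) -> no change; set of 2 is {2}
Step 9: union(5, 4) -> merged; set of 5 now {4, 5, 8}
Step 10: find(5) -> no change; set of 5 is {4, 5, 8}
Component of 1: {1, 3, 7}

Answer: 1, 3, 7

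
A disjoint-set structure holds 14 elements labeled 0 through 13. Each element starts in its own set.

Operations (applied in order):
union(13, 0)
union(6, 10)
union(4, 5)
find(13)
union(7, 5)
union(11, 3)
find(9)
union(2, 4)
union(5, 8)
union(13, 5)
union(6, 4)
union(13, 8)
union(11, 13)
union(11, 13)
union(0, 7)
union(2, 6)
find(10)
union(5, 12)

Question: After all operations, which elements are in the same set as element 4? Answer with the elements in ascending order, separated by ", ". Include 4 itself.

Answer: 0, 2, 3, 4, 5, 6, 7, 8, 10, 11, 12, 13

Derivation:
Step 1: union(13, 0) -> merged; set of 13 now {0, 13}
Step 2: union(6, 10) -> merged; set of 6 now {6, 10}
Step 3: union(4, 5) -> merged; set of 4 now {4, 5}
Step 4: find(13) -> no change; set of 13 is {0, 13}
Step 5: union(7, 5) -> merged; set of 7 now {4, 5, 7}
Step 6: union(11, 3) -> merged; set of 11 now {3, 11}
Step 7: find(9) -> no change; set of 9 is {9}
Step 8: union(2, 4) -> merged; set of 2 now {2, 4, 5, 7}
Step 9: union(5, 8) -> merged; set of 5 now {2, 4, 5, 7, 8}
Step 10: union(13, 5) -> merged; set of 13 now {0, 2, 4, 5, 7, 8, 13}
Step 11: union(6, 4) -> merged; set of 6 now {0, 2, 4, 5, 6, 7, 8, 10, 13}
Step 12: union(13, 8) -> already same set; set of 13 now {0, 2, 4, 5, 6, 7, 8, 10, 13}
Step 13: union(11, 13) -> merged; set of 11 now {0, 2, 3, 4, 5, 6, 7, 8, 10, 11, 13}
Step 14: union(11, 13) -> already same set; set of 11 now {0, 2, 3, 4, 5, 6, 7, 8, 10, 11, 13}
Step 15: union(0, 7) -> already same set; set of 0 now {0, 2, 3, 4, 5, 6, 7, 8, 10, 11, 13}
Step 16: union(2, 6) -> already same set; set of 2 now {0, 2, 3, 4, 5, 6, 7, 8, 10, 11, 13}
Step 17: find(10) -> no change; set of 10 is {0, 2, 3, 4, 5, 6, 7, 8, 10, 11, 13}
Step 18: union(5, 12) -> merged; set of 5 now {0, 2, 3, 4, 5, 6, 7, 8, 10, 11, 12, 13}
Component of 4: {0, 2, 3, 4, 5, 6, 7, 8, 10, 11, 12, 13}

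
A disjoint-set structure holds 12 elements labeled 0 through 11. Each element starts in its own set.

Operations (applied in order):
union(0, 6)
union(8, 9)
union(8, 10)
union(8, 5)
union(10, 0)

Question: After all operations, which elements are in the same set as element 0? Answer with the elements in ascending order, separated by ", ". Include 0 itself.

Answer: 0, 5, 6, 8, 9, 10

Derivation:
Step 1: union(0, 6) -> merged; set of 0 now {0, 6}
Step 2: union(8, 9) -> merged; set of 8 now {8, 9}
Step 3: union(8, 10) -> merged; set of 8 now {8, 9, 10}
Step 4: union(8, 5) -> merged; set of 8 now {5, 8, 9, 10}
Step 5: union(10, 0) -> merged; set of 10 now {0, 5, 6, 8, 9, 10}
Component of 0: {0, 5, 6, 8, 9, 10}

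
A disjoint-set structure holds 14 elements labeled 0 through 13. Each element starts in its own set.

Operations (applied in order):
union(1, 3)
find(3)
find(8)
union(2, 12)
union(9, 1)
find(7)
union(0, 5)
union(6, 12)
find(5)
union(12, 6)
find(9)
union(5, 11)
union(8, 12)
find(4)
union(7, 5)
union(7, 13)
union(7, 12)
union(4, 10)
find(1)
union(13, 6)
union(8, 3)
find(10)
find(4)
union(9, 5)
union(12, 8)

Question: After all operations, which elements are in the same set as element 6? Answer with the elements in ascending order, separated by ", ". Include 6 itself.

Answer: 0, 1, 2, 3, 5, 6, 7, 8, 9, 11, 12, 13

Derivation:
Step 1: union(1, 3) -> merged; set of 1 now {1, 3}
Step 2: find(3) -> no change; set of 3 is {1, 3}
Step 3: find(8) -> no change; set of 8 is {8}
Step 4: union(2, 12) -> merged; set of 2 now {2, 12}
Step 5: union(9, 1) -> merged; set of 9 now {1, 3, 9}
Step 6: find(7) -> no change; set of 7 is {7}
Step 7: union(0, 5) -> merged; set of 0 now {0, 5}
Step 8: union(6, 12) -> merged; set of 6 now {2, 6, 12}
Step 9: find(5) -> no change; set of 5 is {0, 5}
Step 10: union(12, 6) -> already same set; set of 12 now {2, 6, 12}
Step 11: find(9) -> no change; set of 9 is {1, 3, 9}
Step 12: union(5, 11) -> merged; set of 5 now {0, 5, 11}
Step 13: union(8, 12) -> merged; set of 8 now {2, 6, 8, 12}
Step 14: find(4) -> no change; set of 4 is {4}
Step 15: union(7, 5) -> merged; set of 7 now {0, 5, 7, 11}
Step 16: union(7, 13) -> merged; set of 7 now {0, 5, 7, 11, 13}
Step 17: union(7, 12) -> merged; set of 7 now {0, 2, 5, 6, 7, 8, 11, 12, 13}
Step 18: union(4, 10) -> merged; set of 4 now {4, 10}
Step 19: find(1) -> no change; set of 1 is {1, 3, 9}
Step 20: union(13, 6) -> already same set; set of 13 now {0, 2, 5, 6, 7, 8, 11, 12, 13}
Step 21: union(8, 3) -> merged; set of 8 now {0, 1, 2, 3, 5, 6, 7, 8, 9, 11, 12, 13}
Step 22: find(10) -> no change; set of 10 is {4, 10}
Step 23: find(4) -> no change; set of 4 is {4, 10}
Step 24: union(9, 5) -> already same set; set of 9 now {0, 1, 2, 3, 5, 6, 7, 8, 9, 11, 12, 13}
Step 25: union(12, 8) -> already same set; set of 12 now {0, 1, 2, 3, 5, 6, 7, 8, 9, 11, 12, 13}
Component of 6: {0, 1, 2, 3, 5, 6, 7, 8, 9, 11, 12, 13}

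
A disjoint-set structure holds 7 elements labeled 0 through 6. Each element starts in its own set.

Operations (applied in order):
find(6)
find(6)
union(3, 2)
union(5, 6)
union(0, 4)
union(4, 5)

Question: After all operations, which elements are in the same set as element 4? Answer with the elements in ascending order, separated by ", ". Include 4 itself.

Answer: 0, 4, 5, 6

Derivation:
Step 1: find(6) -> no change; set of 6 is {6}
Step 2: find(6) -> no change; set of 6 is {6}
Step 3: union(3, 2) -> merged; set of 3 now {2, 3}
Step 4: union(5, 6) -> merged; set of 5 now {5, 6}
Step 5: union(0, 4) -> merged; set of 0 now {0, 4}
Step 6: union(4, 5) -> merged; set of 4 now {0, 4, 5, 6}
Component of 4: {0, 4, 5, 6}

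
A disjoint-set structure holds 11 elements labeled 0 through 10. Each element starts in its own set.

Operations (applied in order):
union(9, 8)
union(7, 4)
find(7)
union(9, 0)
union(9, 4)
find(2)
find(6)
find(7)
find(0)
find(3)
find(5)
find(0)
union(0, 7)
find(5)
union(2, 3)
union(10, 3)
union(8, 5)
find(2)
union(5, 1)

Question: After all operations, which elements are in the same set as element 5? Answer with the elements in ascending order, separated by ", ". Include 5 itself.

Answer: 0, 1, 4, 5, 7, 8, 9

Derivation:
Step 1: union(9, 8) -> merged; set of 9 now {8, 9}
Step 2: union(7, 4) -> merged; set of 7 now {4, 7}
Step 3: find(7) -> no change; set of 7 is {4, 7}
Step 4: union(9, 0) -> merged; set of 9 now {0, 8, 9}
Step 5: union(9, 4) -> merged; set of 9 now {0, 4, 7, 8, 9}
Step 6: find(2) -> no change; set of 2 is {2}
Step 7: find(6) -> no change; set of 6 is {6}
Step 8: find(7) -> no change; set of 7 is {0, 4, 7, 8, 9}
Step 9: find(0) -> no change; set of 0 is {0, 4, 7, 8, 9}
Step 10: find(3) -> no change; set of 3 is {3}
Step 11: find(5) -> no change; set of 5 is {5}
Step 12: find(0) -> no change; set of 0 is {0, 4, 7, 8, 9}
Step 13: union(0, 7) -> already same set; set of 0 now {0, 4, 7, 8, 9}
Step 14: find(5) -> no change; set of 5 is {5}
Step 15: union(2, 3) -> merged; set of 2 now {2, 3}
Step 16: union(10, 3) -> merged; set of 10 now {2, 3, 10}
Step 17: union(8, 5) -> merged; set of 8 now {0, 4, 5, 7, 8, 9}
Step 18: find(2) -> no change; set of 2 is {2, 3, 10}
Step 19: union(5, 1) -> merged; set of 5 now {0, 1, 4, 5, 7, 8, 9}
Component of 5: {0, 1, 4, 5, 7, 8, 9}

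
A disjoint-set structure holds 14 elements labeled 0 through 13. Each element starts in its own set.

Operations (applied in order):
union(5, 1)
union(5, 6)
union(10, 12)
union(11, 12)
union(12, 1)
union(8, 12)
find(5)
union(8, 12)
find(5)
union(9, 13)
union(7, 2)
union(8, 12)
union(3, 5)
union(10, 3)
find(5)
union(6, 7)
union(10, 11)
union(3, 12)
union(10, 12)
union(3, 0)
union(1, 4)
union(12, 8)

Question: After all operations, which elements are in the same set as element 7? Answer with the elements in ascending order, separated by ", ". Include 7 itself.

Step 1: union(5, 1) -> merged; set of 5 now {1, 5}
Step 2: union(5, 6) -> merged; set of 5 now {1, 5, 6}
Step 3: union(10, 12) -> merged; set of 10 now {10, 12}
Step 4: union(11, 12) -> merged; set of 11 now {10, 11, 12}
Step 5: union(12, 1) -> merged; set of 12 now {1, 5, 6, 10, 11, 12}
Step 6: union(8, 12) -> merged; set of 8 now {1, 5, 6, 8, 10, 11, 12}
Step 7: find(5) -> no change; set of 5 is {1, 5, 6, 8, 10, 11, 12}
Step 8: union(8, 12) -> already same set; set of 8 now {1, 5, 6, 8, 10, 11, 12}
Step 9: find(5) -> no change; set of 5 is {1, 5, 6, 8, 10, 11, 12}
Step 10: union(9, 13) -> merged; set of 9 now {9, 13}
Step 11: union(7, 2) -> merged; set of 7 now {2, 7}
Step 12: union(8, 12) -> already same set; set of 8 now {1, 5, 6, 8, 10, 11, 12}
Step 13: union(3, 5) -> merged; set of 3 now {1, 3, 5, 6, 8, 10, 11, 12}
Step 14: union(10, 3) -> already same set; set of 10 now {1, 3, 5, 6, 8, 10, 11, 12}
Step 15: find(5) -> no change; set of 5 is {1, 3, 5, 6, 8, 10, 11, 12}
Step 16: union(6, 7) -> merged; set of 6 now {1, 2, 3, 5, 6, 7, 8, 10, 11, 12}
Step 17: union(10, 11) -> already same set; set of 10 now {1, 2, 3, 5, 6, 7, 8, 10, 11, 12}
Step 18: union(3, 12) -> already same set; set of 3 now {1, 2, 3, 5, 6, 7, 8, 10, 11, 12}
Step 19: union(10, 12) -> already same set; set of 10 now {1, 2, 3, 5, 6, 7, 8, 10, 11, 12}
Step 20: union(3, 0) -> merged; set of 3 now {0, 1, 2, 3, 5, 6, 7, 8, 10, 11, 12}
Step 21: union(1, 4) -> merged; set of 1 now {0, 1, 2, 3, 4, 5, 6, 7, 8, 10, 11, 12}
Step 22: union(12, 8) -> already same set; set of 12 now {0, 1, 2, 3, 4, 5, 6, 7, 8, 10, 11, 12}
Component of 7: {0, 1, 2, 3, 4, 5, 6, 7, 8, 10, 11, 12}

Answer: 0, 1, 2, 3, 4, 5, 6, 7, 8, 10, 11, 12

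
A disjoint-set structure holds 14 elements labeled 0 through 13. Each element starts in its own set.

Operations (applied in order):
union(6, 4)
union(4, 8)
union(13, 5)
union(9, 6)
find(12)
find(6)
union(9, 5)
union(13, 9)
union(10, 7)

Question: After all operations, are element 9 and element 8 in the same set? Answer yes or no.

Step 1: union(6, 4) -> merged; set of 6 now {4, 6}
Step 2: union(4, 8) -> merged; set of 4 now {4, 6, 8}
Step 3: union(13, 5) -> merged; set of 13 now {5, 13}
Step 4: union(9, 6) -> merged; set of 9 now {4, 6, 8, 9}
Step 5: find(12) -> no change; set of 12 is {12}
Step 6: find(6) -> no change; set of 6 is {4, 6, 8, 9}
Step 7: union(9, 5) -> merged; set of 9 now {4, 5, 6, 8, 9, 13}
Step 8: union(13, 9) -> already same set; set of 13 now {4, 5, 6, 8, 9, 13}
Step 9: union(10, 7) -> merged; set of 10 now {7, 10}
Set of 9: {4, 5, 6, 8, 9, 13}; 8 is a member.

Answer: yes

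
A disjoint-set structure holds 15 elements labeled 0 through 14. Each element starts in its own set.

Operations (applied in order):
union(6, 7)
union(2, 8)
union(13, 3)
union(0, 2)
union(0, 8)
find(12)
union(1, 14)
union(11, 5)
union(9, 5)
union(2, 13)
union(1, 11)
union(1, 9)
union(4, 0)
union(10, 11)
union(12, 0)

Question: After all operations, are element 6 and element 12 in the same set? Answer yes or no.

Answer: no

Derivation:
Step 1: union(6, 7) -> merged; set of 6 now {6, 7}
Step 2: union(2, 8) -> merged; set of 2 now {2, 8}
Step 3: union(13, 3) -> merged; set of 13 now {3, 13}
Step 4: union(0, 2) -> merged; set of 0 now {0, 2, 8}
Step 5: union(0, 8) -> already same set; set of 0 now {0, 2, 8}
Step 6: find(12) -> no change; set of 12 is {12}
Step 7: union(1, 14) -> merged; set of 1 now {1, 14}
Step 8: union(11, 5) -> merged; set of 11 now {5, 11}
Step 9: union(9, 5) -> merged; set of 9 now {5, 9, 11}
Step 10: union(2, 13) -> merged; set of 2 now {0, 2, 3, 8, 13}
Step 11: union(1, 11) -> merged; set of 1 now {1, 5, 9, 11, 14}
Step 12: union(1, 9) -> already same set; set of 1 now {1, 5, 9, 11, 14}
Step 13: union(4, 0) -> merged; set of 4 now {0, 2, 3, 4, 8, 13}
Step 14: union(10, 11) -> merged; set of 10 now {1, 5, 9, 10, 11, 14}
Step 15: union(12, 0) -> merged; set of 12 now {0, 2, 3, 4, 8, 12, 13}
Set of 6: {6, 7}; 12 is not a member.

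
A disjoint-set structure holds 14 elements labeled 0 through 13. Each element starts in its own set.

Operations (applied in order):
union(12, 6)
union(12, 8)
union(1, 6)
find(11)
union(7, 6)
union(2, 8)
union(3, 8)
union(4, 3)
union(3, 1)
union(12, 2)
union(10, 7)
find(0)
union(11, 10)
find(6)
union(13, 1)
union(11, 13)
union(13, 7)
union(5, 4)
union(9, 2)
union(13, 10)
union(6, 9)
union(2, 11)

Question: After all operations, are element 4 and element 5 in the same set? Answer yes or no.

Answer: yes

Derivation:
Step 1: union(12, 6) -> merged; set of 12 now {6, 12}
Step 2: union(12, 8) -> merged; set of 12 now {6, 8, 12}
Step 3: union(1, 6) -> merged; set of 1 now {1, 6, 8, 12}
Step 4: find(11) -> no change; set of 11 is {11}
Step 5: union(7, 6) -> merged; set of 7 now {1, 6, 7, 8, 12}
Step 6: union(2, 8) -> merged; set of 2 now {1, 2, 6, 7, 8, 12}
Step 7: union(3, 8) -> merged; set of 3 now {1, 2, 3, 6, 7, 8, 12}
Step 8: union(4, 3) -> merged; set of 4 now {1, 2, 3, 4, 6, 7, 8, 12}
Step 9: union(3, 1) -> already same set; set of 3 now {1, 2, 3, 4, 6, 7, 8, 12}
Step 10: union(12, 2) -> already same set; set of 12 now {1, 2, 3, 4, 6, 7, 8, 12}
Step 11: union(10, 7) -> merged; set of 10 now {1, 2, 3, 4, 6, 7, 8, 10, 12}
Step 12: find(0) -> no change; set of 0 is {0}
Step 13: union(11, 10) -> merged; set of 11 now {1, 2, 3, 4, 6, 7, 8, 10, 11, 12}
Step 14: find(6) -> no change; set of 6 is {1, 2, 3, 4, 6, 7, 8, 10, 11, 12}
Step 15: union(13, 1) -> merged; set of 13 now {1, 2, 3, 4, 6, 7, 8, 10, 11, 12, 13}
Step 16: union(11, 13) -> already same set; set of 11 now {1, 2, 3, 4, 6, 7, 8, 10, 11, 12, 13}
Step 17: union(13, 7) -> already same set; set of 13 now {1, 2, 3, 4, 6, 7, 8, 10, 11, 12, 13}
Step 18: union(5, 4) -> merged; set of 5 now {1, 2, 3, 4, 5, 6, 7, 8, 10, 11, 12, 13}
Step 19: union(9, 2) -> merged; set of 9 now {1, 2, 3, 4, 5, 6, 7, 8, 9, 10, 11, 12, 13}
Step 20: union(13, 10) -> already same set; set of 13 now {1, 2, 3, 4, 5, 6, 7, 8, 9, 10, 11, 12, 13}
Step 21: union(6, 9) -> already same set; set of 6 now {1, 2, 3, 4, 5, 6, 7, 8, 9, 10, 11, 12, 13}
Step 22: union(2, 11) -> already same set; set of 2 now {1, 2, 3, 4, 5, 6, 7, 8, 9, 10, 11, 12, 13}
Set of 4: {1, 2, 3, 4, 5, 6, 7, 8, 9, 10, 11, 12, 13}; 5 is a member.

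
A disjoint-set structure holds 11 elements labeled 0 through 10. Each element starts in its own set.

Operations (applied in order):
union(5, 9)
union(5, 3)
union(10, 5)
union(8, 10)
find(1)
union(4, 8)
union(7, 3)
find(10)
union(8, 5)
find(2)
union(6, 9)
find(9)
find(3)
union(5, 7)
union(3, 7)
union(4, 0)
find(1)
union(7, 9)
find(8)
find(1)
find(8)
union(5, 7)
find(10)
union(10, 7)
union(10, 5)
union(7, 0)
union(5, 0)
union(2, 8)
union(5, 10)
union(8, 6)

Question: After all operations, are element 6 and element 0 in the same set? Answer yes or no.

Answer: yes

Derivation:
Step 1: union(5, 9) -> merged; set of 5 now {5, 9}
Step 2: union(5, 3) -> merged; set of 5 now {3, 5, 9}
Step 3: union(10, 5) -> merged; set of 10 now {3, 5, 9, 10}
Step 4: union(8, 10) -> merged; set of 8 now {3, 5, 8, 9, 10}
Step 5: find(1) -> no change; set of 1 is {1}
Step 6: union(4, 8) -> merged; set of 4 now {3, 4, 5, 8, 9, 10}
Step 7: union(7, 3) -> merged; set of 7 now {3, 4, 5, 7, 8, 9, 10}
Step 8: find(10) -> no change; set of 10 is {3, 4, 5, 7, 8, 9, 10}
Step 9: union(8, 5) -> already same set; set of 8 now {3, 4, 5, 7, 8, 9, 10}
Step 10: find(2) -> no change; set of 2 is {2}
Step 11: union(6, 9) -> merged; set of 6 now {3, 4, 5, 6, 7, 8, 9, 10}
Step 12: find(9) -> no change; set of 9 is {3, 4, 5, 6, 7, 8, 9, 10}
Step 13: find(3) -> no change; set of 3 is {3, 4, 5, 6, 7, 8, 9, 10}
Step 14: union(5, 7) -> already same set; set of 5 now {3, 4, 5, 6, 7, 8, 9, 10}
Step 15: union(3, 7) -> already same set; set of 3 now {3, 4, 5, 6, 7, 8, 9, 10}
Step 16: union(4, 0) -> merged; set of 4 now {0, 3, 4, 5, 6, 7, 8, 9, 10}
Step 17: find(1) -> no change; set of 1 is {1}
Step 18: union(7, 9) -> already same set; set of 7 now {0, 3, 4, 5, 6, 7, 8, 9, 10}
Step 19: find(8) -> no change; set of 8 is {0, 3, 4, 5, 6, 7, 8, 9, 10}
Step 20: find(1) -> no change; set of 1 is {1}
Step 21: find(8) -> no change; set of 8 is {0, 3, 4, 5, 6, 7, 8, 9, 10}
Step 22: union(5, 7) -> already same set; set of 5 now {0, 3, 4, 5, 6, 7, 8, 9, 10}
Step 23: find(10) -> no change; set of 10 is {0, 3, 4, 5, 6, 7, 8, 9, 10}
Step 24: union(10, 7) -> already same set; set of 10 now {0, 3, 4, 5, 6, 7, 8, 9, 10}
Step 25: union(10, 5) -> already same set; set of 10 now {0, 3, 4, 5, 6, 7, 8, 9, 10}
Step 26: union(7, 0) -> already same set; set of 7 now {0, 3, 4, 5, 6, 7, 8, 9, 10}
Step 27: union(5, 0) -> already same set; set of 5 now {0, 3, 4, 5, 6, 7, 8, 9, 10}
Step 28: union(2, 8) -> merged; set of 2 now {0, 2, 3, 4, 5, 6, 7, 8, 9, 10}
Step 29: union(5, 10) -> already same set; set of 5 now {0, 2, 3, 4, 5, 6, 7, 8, 9, 10}
Step 30: union(8, 6) -> already same set; set of 8 now {0, 2, 3, 4, 5, 6, 7, 8, 9, 10}
Set of 6: {0, 2, 3, 4, 5, 6, 7, 8, 9, 10}; 0 is a member.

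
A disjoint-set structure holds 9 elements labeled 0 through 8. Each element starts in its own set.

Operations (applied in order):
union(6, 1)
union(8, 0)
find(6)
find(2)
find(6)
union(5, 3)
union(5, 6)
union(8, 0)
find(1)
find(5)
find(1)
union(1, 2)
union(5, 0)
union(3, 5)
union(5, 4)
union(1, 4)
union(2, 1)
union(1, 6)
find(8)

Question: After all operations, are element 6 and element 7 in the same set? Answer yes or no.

Answer: no

Derivation:
Step 1: union(6, 1) -> merged; set of 6 now {1, 6}
Step 2: union(8, 0) -> merged; set of 8 now {0, 8}
Step 3: find(6) -> no change; set of 6 is {1, 6}
Step 4: find(2) -> no change; set of 2 is {2}
Step 5: find(6) -> no change; set of 6 is {1, 6}
Step 6: union(5, 3) -> merged; set of 5 now {3, 5}
Step 7: union(5, 6) -> merged; set of 5 now {1, 3, 5, 6}
Step 8: union(8, 0) -> already same set; set of 8 now {0, 8}
Step 9: find(1) -> no change; set of 1 is {1, 3, 5, 6}
Step 10: find(5) -> no change; set of 5 is {1, 3, 5, 6}
Step 11: find(1) -> no change; set of 1 is {1, 3, 5, 6}
Step 12: union(1, 2) -> merged; set of 1 now {1, 2, 3, 5, 6}
Step 13: union(5, 0) -> merged; set of 5 now {0, 1, 2, 3, 5, 6, 8}
Step 14: union(3, 5) -> already same set; set of 3 now {0, 1, 2, 3, 5, 6, 8}
Step 15: union(5, 4) -> merged; set of 5 now {0, 1, 2, 3, 4, 5, 6, 8}
Step 16: union(1, 4) -> already same set; set of 1 now {0, 1, 2, 3, 4, 5, 6, 8}
Step 17: union(2, 1) -> already same set; set of 2 now {0, 1, 2, 3, 4, 5, 6, 8}
Step 18: union(1, 6) -> already same set; set of 1 now {0, 1, 2, 3, 4, 5, 6, 8}
Step 19: find(8) -> no change; set of 8 is {0, 1, 2, 3, 4, 5, 6, 8}
Set of 6: {0, 1, 2, 3, 4, 5, 6, 8}; 7 is not a member.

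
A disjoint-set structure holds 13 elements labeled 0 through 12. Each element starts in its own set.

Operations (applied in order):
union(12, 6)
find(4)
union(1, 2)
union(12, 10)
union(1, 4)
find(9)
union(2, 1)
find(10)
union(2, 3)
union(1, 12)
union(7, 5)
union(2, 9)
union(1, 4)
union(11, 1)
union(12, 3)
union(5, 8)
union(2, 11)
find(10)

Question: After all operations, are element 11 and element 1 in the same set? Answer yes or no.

Step 1: union(12, 6) -> merged; set of 12 now {6, 12}
Step 2: find(4) -> no change; set of 4 is {4}
Step 3: union(1, 2) -> merged; set of 1 now {1, 2}
Step 4: union(12, 10) -> merged; set of 12 now {6, 10, 12}
Step 5: union(1, 4) -> merged; set of 1 now {1, 2, 4}
Step 6: find(9) -> no change; set of 9 is {9}
Step 7: union(2, 1) -> already same set; set of 2 now {1, 2, 4}
Step 8: find(10) -> no change; set of 10 is {6, 10, 12}
Step 9: union(2, 3) -> merged; set of 2 now {1, 2, 3, 4}
Step 10: union(1, 12) -> merged; set of 1 now {1, 2, 3, 4, 6, 10, 12}
Step 11: union(7, 5) -> merged; set of 7 now {5, 7}
Step 12: union(2, 9) -> merged; set of 2 now {1, 2, 3, 4, 6, 9, 10, 12}
Step 13: union(1, 4) -> already same set; set of 1 now {1, 2, 3, 4, 6, 9, 10, 12}
Step 14: union(11, 1) -> merged; set of 11 now {1, 2, 3, 4, 6, 9, 10, 11, 12}
Step 15: union(12, 3) -> already same set; set of 12 now {1, 2, 3, 4, 6, 9, 10, 11, 12}
Step 16: union(5, 8) -> merged; set of 5 now {5, 7, 8}
Step 17: union(2, 11) -> already same set; set of 2 now {1, 2, 3, 4, 6, 9, 10, 11, 12}
Step 18: find(10) -> no change; set of 10 is {1, 2, 3, 4, 6, 9, 10, 11, 12}
Set of 11: {1, 2, 3, 4, 6, 9, 10, 11, 12}; 1 is a member.

Answer: yes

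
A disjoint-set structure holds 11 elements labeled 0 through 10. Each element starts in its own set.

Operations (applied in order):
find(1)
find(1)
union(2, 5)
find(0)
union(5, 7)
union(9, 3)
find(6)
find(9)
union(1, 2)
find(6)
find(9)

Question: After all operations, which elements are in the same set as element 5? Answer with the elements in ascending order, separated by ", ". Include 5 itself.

Answer: 1, 2, 5, 7

Derivation:
Step 1: find(1) -> no change; set of 1 is {1}
Step 2: find(1) -> no change; set of 1 is {1}
Step 3: union(2, 5) -> merged; set of 2 now {2, 5}
Step 4: find(0) -> no change; set of 0 is {0}
Step 5: union(5, 7) -> merged; set of 5 now {2, 5, 7}
Step 6: union(9, 3) -> merged; set of 9 now {3, 9}
Step 7: find(6) -> no change; set of 6 is {6}
Step 8: find(9) -> no change; set of 9 is {3, 9}
Step 9: union(1, 2) -> merged; set of 1 now {1, 2, 5, 7}
Step 10: find(6) -> no change; set of 6 is {6}
Step 11: find(9) -> no change; set of 9 is {3, 9}
Component of 5: {1, 2, 5, 7}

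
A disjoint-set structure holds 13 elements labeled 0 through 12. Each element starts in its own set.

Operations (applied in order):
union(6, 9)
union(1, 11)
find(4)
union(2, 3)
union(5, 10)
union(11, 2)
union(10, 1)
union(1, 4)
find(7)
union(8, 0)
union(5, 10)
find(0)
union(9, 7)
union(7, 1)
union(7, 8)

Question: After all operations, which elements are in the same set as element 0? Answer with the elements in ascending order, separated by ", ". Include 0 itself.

Answer: 0, 1, 2, 3, 4, 5, 6, 7, 8, 9, 10, 11

Derivation:
Step 1: union(6, 9) -> merged; set of 6 now {6, 9}
Step 2: union(1, 11) -> merged; set of 1 now {1, 11}
Step 3: find(4) -> no change; set of 4 is {4}
Step 4: union(2, 3) -> merged; set of 2 now {2, 3}
Step 5: union(5, 10) -> merged; set of 5 now {5, 10}
Step 6: union(11, 2) -> merged; set of 11 now {1, 2, 3, 11}
Step 7: union(10, 1) -> merged; set of 10 now {1, 2, 3, 5, 10, 11}
Step 8: union(1, 4) -> merged; set of 1 now {1, 2, 3, 4, 5, 10, 11}
Step 9: find(7) -> no change; set of 7 is {7}
Step 10: union(8, 0) -> merged; set of 8 now {0, 8}
Step 11: union(5, 10) -> already same set; set of 5 now {1, 2, 3, 4, 5, 10, 11}
Step 12: find(0) -> no change; set of 0 is {0, 8}
Step 13: union(9, 7) -> merged; set of 9 now {6, 7, 9}
Step 14: union(7, 1) -> merged; set of 7 now {1, 2, 3, 4, 5, 6, 7, 9, 10, 11}
Step 15: union(7, 8) -> merged; set of 7 now {0, 1, 2, 3, 4, 5, 6, 7, 8, 9, 10, 11}
Component of 0: {0, 1, 2, 3, 4, 5, 6, 7, 8, 9, 10, 11}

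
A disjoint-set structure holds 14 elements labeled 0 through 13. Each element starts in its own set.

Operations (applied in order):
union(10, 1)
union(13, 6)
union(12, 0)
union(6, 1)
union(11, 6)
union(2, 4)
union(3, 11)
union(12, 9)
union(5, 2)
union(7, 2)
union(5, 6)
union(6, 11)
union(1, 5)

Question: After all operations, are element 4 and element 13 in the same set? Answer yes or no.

Step 1: union(10, 1) -> merged; set of 10 now {1, 10}
Step 2: union(13, 6) -> merged; set of 13 now {6, 13}
Step 3: union(12, 0) -> merged; set of 12 now {0, 12}
Step 4: union(6, 1) -> merged; set of 6 now {1, 6, 10, 13}
Step 5: union(11, 6) -> merged; set of 11 now {1, 6, 10, 11, 13}
Step 6: union(2, 4) -> merged; set of 2 now {2, 4}
Step 7: union(3, 11) -> merged; set of 3 now {1, 3, 6, 10, 11, 13}
Step 8: union(12, 9) -> merged; set of 12 now {0, 9, 12}
Step 9: union(5, 2) -> merged; set of 5 now {2, 4, 5}
Step 10: union(7, 2) -> merged; set of 7 now {2, 4, 5, 7}
Step 11: union(5, 6) -> merged; set of 5 now {1, 2, 3, 4, 5, 6, 7, 10, 11, 13}
Step 12: union(6, 11) -> already same set; set of 6 now {1, 2, 3, 4, 5, 6, 7, 10, 11, 13}
Step 13: union(1, 5) -> already same set; set of 1 now {1, 2, 3, 4, 5, 6, 7, 10, 11, 13}
Set of 4: {1, 2, 3, 4, 5, 6, 7, 10, 11, 13}; 13 is a member.

Answer: yes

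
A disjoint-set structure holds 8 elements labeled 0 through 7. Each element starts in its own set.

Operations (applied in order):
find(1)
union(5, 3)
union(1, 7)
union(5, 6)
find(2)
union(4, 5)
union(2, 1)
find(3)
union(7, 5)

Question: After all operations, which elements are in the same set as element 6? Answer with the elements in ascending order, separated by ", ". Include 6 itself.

Answer: 1, 2, 3, 4, 5, 6, 7

Derivation:
Step 1: find(1) -> no change; set of 1 is {1}
Step 2: union(5, 3) -> merged; set of 5 now {3, 5}
Step 3: union(1, 7) -> merged; set of 1 now {1, 7}
Step 4: union(5, 6) -> merged; set of 5 now {3, 5, 6}
Step 5: find(2) -> no change; set of 2 is {2}
Step 6: union(4, 5) -> merged; set of 4 now {3, 4, 5, 6}
Step 7: union(2, 1) -> merged; set of 2 now {1, 2, 7}
Step 8: find(3) -> no change; set of 3 is {3, 4, 5, 6}
Step 9: union(7, 5) -> merged; set of 7 now {1, 2, 3, 4, 5, 6, 7}
Component of 6: {1, 2, 3, 4, 5, 6, 7}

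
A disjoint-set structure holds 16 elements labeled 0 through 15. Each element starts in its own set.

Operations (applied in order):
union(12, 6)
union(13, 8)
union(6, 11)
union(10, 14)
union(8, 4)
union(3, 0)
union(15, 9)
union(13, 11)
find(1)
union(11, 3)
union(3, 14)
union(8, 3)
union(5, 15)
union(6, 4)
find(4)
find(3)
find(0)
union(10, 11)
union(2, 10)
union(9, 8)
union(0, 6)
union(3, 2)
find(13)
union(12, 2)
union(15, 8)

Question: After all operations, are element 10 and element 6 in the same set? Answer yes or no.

Answer: yes

Derivation:
Step 1: union(12, 6) -> merged; set of 12 now {6, 12}
Step 2: union(13, 8) -> merged; set of 13 now {8, 13}
Step 3: union(6, 11) -> merged; set of 6 now {6, 11, 12}
Step 4: union(10, 14) -> merged; set of 10 now {10, 14}
Step 5: union(8, 4) -> merged; set of 8 now {4, 8, 13}
Step 6: union(3, 0) -> merged; set of 3 now {0, 3}
Step 7: union(15, 9) -> merged; set of 15 now {9, 15}
Step 8: union(13, 11) -> merged; set of 13 now {4, 6, 8, 11, 12, 13}
Step 9: find(1) -> no change; set of 1 is {1}
Step 10: union(11, 3) -> merged; set of 11 now {0, 3, 4, 6, 8, 11, 12, 13}
Step 11: union(3, 14) -> merged; set of 3 now {0, 3, 4, 6, 8, 10, 11, 12, 13, 14}
Step 12: union(8, 3) -> already same set; set of 8 now {0, 3, 4, 6, 8, 10, 11, 12, 13, 14}
Step 13: union(5, 15) -> merged; set of 5 now {5, 9, 15}
Step 14: union(6, 4) -> already same set; set of 6 now {0, 3, 4, 6, 8, 10, 11, 12, 13, 14}
Step 15: find(4) -> no change; set of 4 is {0, 3, 4, 6, 8, 10, 11, 12, 13, 14}
Step 16: find(3) -> no change; set of 3 is {0, 3, 4, 6, 8, 10, 11, 12, 13, 14}
Step 17: find(0) -> no change; set of 0 is {0, 3, 4, 6, 8, 10, 11, 12, 13, 14}
Step 18: union(10, 11) -> already same set; set of 10 now {0, 3, 4, 6, 8, 10, 11, 12, 13, 14}
Step 19: union(2, 10) -> merged; set of 2 now {0, 2, 3, 4, 6, 8, 10, 11, 12, 13, 14}
Step 20: union(9, 8) -> merged; set of 9 now {0, 2, 3, 4, 5, 6, 8, 9, 10, 11, 12, 13, 14, 15}
Step 21: union(0, 6) -> already same set; set of 0 now {0, 2, 3, 4, 5, 6, 8, 9, 10, 11, 12, 13, 14, 15}
Step 22: union(3, 2) -> already same set; set of 3 now {0, 2, 3, 4, 5, 6, 8, 9, 10, 11, 12, 13, 14, 15}
Step 23: find(13) -> no change; set of 13 is {0, 2, 3, 4, 5, 6, 8, 9, 10, 11, 12, 13, 14, 15}
Step 24: union(12, 2) -> already same set; set of 12 now {0, 2, 3, 4, 5, 6, 8, 9, 10, 11, 12, 13, 14, 15}
Step 25: union(15, 8) -> already same set; set of 15 now {0, 2, 3, 4, 5, 6, 8, 9, 10, 11, 12, 13, 14, 15}
Set of 10: {0, 2, 3, 4, 5, 6, 8, 9, 10, 11, 12, 13, 14, 15}; 6 is a member.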